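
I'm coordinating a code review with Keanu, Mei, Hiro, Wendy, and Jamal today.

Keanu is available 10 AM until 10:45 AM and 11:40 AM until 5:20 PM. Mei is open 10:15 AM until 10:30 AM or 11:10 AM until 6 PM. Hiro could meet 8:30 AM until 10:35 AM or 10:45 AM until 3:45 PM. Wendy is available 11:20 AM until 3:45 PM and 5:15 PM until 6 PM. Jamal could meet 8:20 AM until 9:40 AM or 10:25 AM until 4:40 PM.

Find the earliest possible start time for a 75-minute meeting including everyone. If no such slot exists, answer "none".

11:40

Keanu ∩ Mei: 10:15-10:30, 11:40-17:20.
Keanu ∩ Mei ∩ Hiro: 10:15-10:30, 11:40-15:45.
Keanu ∩ Mei ∩ Hiro ∩ Wendy: 11:40-15:45.
Keanu ∩ Mei ∩ Hiro ∩ Wendy ∩ Jamal: 11:40-15:45.
The first common window of at least 75 minutes is 11:40-15:45, so the earliest start is 11:40.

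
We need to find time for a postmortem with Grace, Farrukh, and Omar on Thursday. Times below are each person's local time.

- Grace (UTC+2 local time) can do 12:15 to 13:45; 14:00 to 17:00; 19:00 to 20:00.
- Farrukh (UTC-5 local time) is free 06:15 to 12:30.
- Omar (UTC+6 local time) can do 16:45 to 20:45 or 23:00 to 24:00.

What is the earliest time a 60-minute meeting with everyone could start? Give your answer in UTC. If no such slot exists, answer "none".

Grace in UTC: 10:15-11:45, 12:00-15:00, 17:00-18:00 (subtract 2h to convert from UTC+2).
Farrukh in UTC: 11:15-17:30 (add 5h to convert from UTC-5).
Omar in UTC: 10:45-14:45, 17:00-18:00 (subtract 6h to convert from UTC+6).
Grace ∩ Farrukh: 11:15-11:45, 12:00-15:00, 17:00-17:30.
Grace ∩ Farrukh ∩ Omar: 11:15-11:45, 12:00-14:45, 17:00-17:30.
The first common window of at least 60 minutes is 12:00-14:45, so the earliest start is 12:00.

12:00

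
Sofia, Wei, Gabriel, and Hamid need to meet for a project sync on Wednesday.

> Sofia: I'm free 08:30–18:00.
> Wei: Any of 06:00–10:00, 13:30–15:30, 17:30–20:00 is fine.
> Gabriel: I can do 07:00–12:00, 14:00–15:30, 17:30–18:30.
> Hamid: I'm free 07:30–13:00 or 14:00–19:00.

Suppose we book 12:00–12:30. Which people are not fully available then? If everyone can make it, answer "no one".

Sofia: free for 12:00-12:30. Wei: not fully free for 12:00-12:30. Gabriel: not fully free for 12:00-12:30. Hamid: free for 12:00-12:30.

Gabriel, Wei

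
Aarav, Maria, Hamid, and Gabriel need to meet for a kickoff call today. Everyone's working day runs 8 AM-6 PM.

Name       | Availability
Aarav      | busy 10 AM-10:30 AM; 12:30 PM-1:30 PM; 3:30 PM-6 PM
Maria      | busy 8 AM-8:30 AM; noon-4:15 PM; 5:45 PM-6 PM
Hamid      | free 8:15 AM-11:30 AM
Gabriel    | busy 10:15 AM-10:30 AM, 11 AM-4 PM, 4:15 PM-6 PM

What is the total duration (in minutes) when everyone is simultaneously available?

Aarav free: 08:00-10:00, 10:30-12:30, 13:30-15:30 (invert busy blocks within the working day).
Maria free: 08:30-12:00, 16:15-17:45 (invert busy blocks within the working day).
Hamid free: 08:15-11:30.
Gabriel free: 08:00-10:15, 10:30-11:00, 16:00-16:15 (invert busy blocks within the working day).
Aarav ∩ Maria: 08:30-10:00, 10:30-12:00.
Aarav ∩ Maria ∩ Hamid: 08:30-10:00, 10:30-11:30.
Aarav ∩ Maria ∩ Hamid ∩ Gabriel: 08:30-10:00, 10:30-11:00.
So the common availability across everyone is 08:30-10:00, 10:30-11:00.
Summing the common windows: 90 + 30 = 120 minutes.

120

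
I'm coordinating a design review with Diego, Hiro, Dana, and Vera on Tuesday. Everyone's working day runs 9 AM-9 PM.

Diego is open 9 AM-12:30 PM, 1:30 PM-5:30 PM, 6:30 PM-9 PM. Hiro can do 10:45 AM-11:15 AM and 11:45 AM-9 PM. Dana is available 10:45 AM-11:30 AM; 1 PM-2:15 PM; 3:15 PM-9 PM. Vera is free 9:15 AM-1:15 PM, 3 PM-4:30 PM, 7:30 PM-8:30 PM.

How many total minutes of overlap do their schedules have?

Diego ∩ Hiro: 10:45-11:15, 11:45-12:30, 13:30-17:30, 18:30-21:00.
Diego ∩ Hiro ∩ Dana: 10:45-11:15, 13:30-14:15, 15:15-17:30, 18:30-21:00.
Diego ∩ Hiro ∩ Dana ∩ Vera: 10:45-11:15, 15:15-16:30, 19:30-20:30.
Summing the common windows: 30 + 75 + 60 = 165 minutes.

165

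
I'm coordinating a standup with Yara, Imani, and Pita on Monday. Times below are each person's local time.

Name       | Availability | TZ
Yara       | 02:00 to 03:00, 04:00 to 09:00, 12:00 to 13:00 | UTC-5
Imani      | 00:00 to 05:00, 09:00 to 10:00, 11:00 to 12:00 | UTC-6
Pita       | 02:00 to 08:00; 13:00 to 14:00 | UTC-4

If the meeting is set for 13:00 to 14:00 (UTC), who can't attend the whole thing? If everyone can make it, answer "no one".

Yara in UTC: 07:00-08:00, 09:00-14:00, 17:00-18:00 (add 5h to convert from UTC-5).
Imani in UTC: 06:00-11:00, 15:00-16:00, 17:00-18:00 (add 6h to convert from UTC-6).
Pita in UTC: 06:00-12:00, 17:00-18:00 (add 4h to convert from UTC-4).
Yara: free for 13:00-14:00. Imani: not fully free for 13:00-14:00. Pita: not fully free for 13:00-14:00.

Imani, Pita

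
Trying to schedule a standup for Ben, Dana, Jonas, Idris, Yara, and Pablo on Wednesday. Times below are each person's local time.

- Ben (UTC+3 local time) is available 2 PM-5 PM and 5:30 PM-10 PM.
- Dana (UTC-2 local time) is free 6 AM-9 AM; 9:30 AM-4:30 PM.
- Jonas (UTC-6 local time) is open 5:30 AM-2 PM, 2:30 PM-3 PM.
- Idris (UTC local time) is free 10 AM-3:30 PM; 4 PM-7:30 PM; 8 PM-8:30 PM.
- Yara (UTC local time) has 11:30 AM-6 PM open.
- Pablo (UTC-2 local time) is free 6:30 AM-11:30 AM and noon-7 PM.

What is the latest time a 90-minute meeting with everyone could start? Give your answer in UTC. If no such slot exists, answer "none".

16:30

Ben in UTC: 11:00-14:00, 14:30-19:00 (subtract 3h to convert from UTC+3).
Dana in UTC: 08:00-11:00, 11:30-18:30 (add 2h to convert from UTC-2).
Jonas in UTC: 11:30-20:00, 20:30-21:00 (add 6h to convert from UTC-6).
Idris in UTC: 10:00-15:30, 16:00-19:30, 20:00-20:30.
Yara in UTC: 11:30-18:00.
Pablo in UTC: 08:30-13:30, 14:00-21:00 (add 2h to convert from UTC-2).
Ben ∩ Dana: 11:30-14:00, 14:30-18:30.
Ben ∩ Dana ∩ Jonas: 11:30-14:00, 14:30-18:30.
Ben ∩ Dana ∩ Jonas ∩ Idris: 11:30-14:00, 14:30-15:30, 16:00-18:30.
Ben ∩ Dana ∩ Jonas ∩ Idris ∩ Yara: 11:30-14:00, 14:30-15:30, 16:00-18:00.
Ben ∩ Dana ∩ Jonas ∩ Idris ∩ Yara ∩ Pablo: 11:30-13:30, 14:30-15:30, 16:00-18:00.
The last common window of at least 90 minutes is 16:00-18:00; a 90-minute meeting can start as late as 16:30 and still end by 18:00.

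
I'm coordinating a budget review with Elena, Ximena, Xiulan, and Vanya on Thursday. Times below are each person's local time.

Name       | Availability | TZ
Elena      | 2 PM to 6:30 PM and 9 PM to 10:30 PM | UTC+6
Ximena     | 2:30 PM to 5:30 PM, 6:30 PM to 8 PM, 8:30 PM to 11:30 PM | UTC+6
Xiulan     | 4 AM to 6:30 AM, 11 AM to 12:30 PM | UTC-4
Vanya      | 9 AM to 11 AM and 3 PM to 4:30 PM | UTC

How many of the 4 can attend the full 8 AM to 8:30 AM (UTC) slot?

Elena in UTC: 08:00-12:30, 15:00-16:30 (subtract 6h to convert from UTC+6).
Ximena in UTC: 08:30-11:30, 12:30-14:00, 14:30-17:30 (subtract 6h to convert from UTC+6).
Xiulan in UTC: 08:00-10:30, 15:00-16:30 (add 4h to convert from UTC-4).
Vanya in UTC: 09:00-11:00, 15:00-16:30.
Elena and Xiulan can make the full 08:00-08:30 slot — that's 2.

2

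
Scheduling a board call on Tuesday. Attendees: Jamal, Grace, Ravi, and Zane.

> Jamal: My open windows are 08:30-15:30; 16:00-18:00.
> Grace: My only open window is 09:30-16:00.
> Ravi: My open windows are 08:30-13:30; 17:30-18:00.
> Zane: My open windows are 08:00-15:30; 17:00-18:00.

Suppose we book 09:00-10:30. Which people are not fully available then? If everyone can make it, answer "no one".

Jamal: free for 09:00-10:30. Grace: not fully free for 09:00-10:30. Ravi: free for 09:00-10:30. Zane: free for 09:00-10:30.

Grace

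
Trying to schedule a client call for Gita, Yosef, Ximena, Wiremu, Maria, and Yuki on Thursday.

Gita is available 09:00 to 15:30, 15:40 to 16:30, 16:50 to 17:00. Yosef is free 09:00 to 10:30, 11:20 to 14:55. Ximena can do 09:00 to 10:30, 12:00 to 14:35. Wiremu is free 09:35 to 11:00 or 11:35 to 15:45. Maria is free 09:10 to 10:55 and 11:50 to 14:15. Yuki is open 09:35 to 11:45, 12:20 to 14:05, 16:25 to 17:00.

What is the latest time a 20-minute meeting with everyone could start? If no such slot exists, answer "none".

13:45

Gita ∩ Yosef: 09:00-10:30, 11:20-14:55.
Gita ∩ Yosef ∩ Ximena: 09:00-10:30, 12:00-14:35.
Gita ∩ Yosef ∩ Ximena ∩ Wiremu: 09:35-10:30, 12:00-14:35.
Gita ∩ Yosef ∩ Ximena ∩ Wiremu ∩ Maria: 09:35-10:30, 12:00-14:15.
Gita ∩ Yosef ∩ Ximena ∩ Wiremu ∩ Maria ∩ Yuki: 09:35-10:30, 12:20-14:05.
So the common availability across everyone is 09:35-10:30, 12:20-14:05.
The last common window of at least 20 minutes is 12:20-14:05; a 20-minute meeting can start as late as 13:45 and still end by 14:05.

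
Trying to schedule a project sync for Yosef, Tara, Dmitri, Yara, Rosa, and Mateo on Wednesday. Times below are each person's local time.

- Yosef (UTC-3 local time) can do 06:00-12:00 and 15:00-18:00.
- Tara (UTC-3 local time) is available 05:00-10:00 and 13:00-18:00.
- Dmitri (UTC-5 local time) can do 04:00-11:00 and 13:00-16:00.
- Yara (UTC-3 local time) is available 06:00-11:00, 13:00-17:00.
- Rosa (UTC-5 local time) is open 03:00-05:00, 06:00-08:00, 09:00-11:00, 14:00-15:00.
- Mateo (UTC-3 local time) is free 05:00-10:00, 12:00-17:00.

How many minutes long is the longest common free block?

Yosef in UTC: 09:00-15:00, 18:00-21:00 (add 3h to convert from UTC-3).
Tara in UTC: 08:00-13:00, 16:00-21:00 (add 3h to convert from UTC-3).
Dmitri in UTC: 09:00-16:00, 18:00-21:00 (add 5h to convert from UTC-5).
Yara in UTC: 09:00-14:00, 16:00-20:00 (add 3h to convert from UTC-3).
Rosa in UTC: 08:00-10:00, 11:00-13:00, 14:00-16:00, 19:00-20:00 (add 5h to convert from UTC-5).
Mateo in UTC: 08:00-13:00, 15:00-20:00 (add 3h to convert from UTC-3).
Yosef ∩ Tara: 09:00-13:00, 18:00-21:00.
Yosef ∩ Tara ∩ Dmitri: 09:00-13:00, 18:00-21:00.
Yosef ∩ Tara ∩ Dmitri ∩ Yara: 09:00-13:00, 18:00-20:00.
Yosef ∩ Tara ∩ Dmitri ∩ Yara ∩ Rosa: 09:00-10:00, 11:00-13:00, 19:00-20:00.
Yosef ∩ Tara ∩ Dmitri ∩ Yara ∩ Rosa ∩ Mateo: 09:00-10:00, 11:00-13:00, 19:00-20:00.
Those are the intersection windows.
The longest is 11:00-13:00 at 120 minutes.

120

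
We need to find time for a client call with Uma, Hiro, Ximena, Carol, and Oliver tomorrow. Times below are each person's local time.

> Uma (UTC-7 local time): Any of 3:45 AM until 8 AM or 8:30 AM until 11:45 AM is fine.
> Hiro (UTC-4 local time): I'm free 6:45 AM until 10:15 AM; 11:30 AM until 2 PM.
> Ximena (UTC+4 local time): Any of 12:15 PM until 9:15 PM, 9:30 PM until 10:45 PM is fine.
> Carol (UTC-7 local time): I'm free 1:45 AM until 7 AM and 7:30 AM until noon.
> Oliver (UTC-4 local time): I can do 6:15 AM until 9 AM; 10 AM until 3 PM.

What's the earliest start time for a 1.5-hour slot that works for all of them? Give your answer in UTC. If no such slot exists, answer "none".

Uma in UTC: 10:45-15:00, 15:30-18:45 (add 7h to convert from UTC-7).
Hiro in UTC: 10:45-14:15, 15:30-18:00 (add 4h to convert from UTC-4).
Ximena in UTC: 08:15-17:15, 17:30-18:45 (subtract 4h to convert from UTC+4).
Carol in UTC: 08:45-14:00, 14:30-19:00 (add 7h to convert from UTC-7).
Oliver in UTC: 10:15-13:00, 14:00-19:00 (add 4h to convert from UTC-4).
Uma ∩ Hiro: 10:45-14:15, 15:30-18:00.
Uma ∩ Hiro ∩ Ximena: 10:45-14:15, 15:30-17:15, 17:30-18:00.
Uma ∩ Hiro ∩ Ximena ∩ Carol: 10:45-14:00, 15:30-17:15, 17:30-18:00.
Uma ∩ Hiro ∩ Ximena ∩ Carol ∩ Oliver: 10:45-13:00, 15:30-17:15, 17:30-18:00.
So the common availability across everyone is 10:45-13:00, 15:30-17:15, 17:30-18:00.
The first common window of at least 90 minutes is 10:45-13:00, so the earliest start is 10:45.

10:45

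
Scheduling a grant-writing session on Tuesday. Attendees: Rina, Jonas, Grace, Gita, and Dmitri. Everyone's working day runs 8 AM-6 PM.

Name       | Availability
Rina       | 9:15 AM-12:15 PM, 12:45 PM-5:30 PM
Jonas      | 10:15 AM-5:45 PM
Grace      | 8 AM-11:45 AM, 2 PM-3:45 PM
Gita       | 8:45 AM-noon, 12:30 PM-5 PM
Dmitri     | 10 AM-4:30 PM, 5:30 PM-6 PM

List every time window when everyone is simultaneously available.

10:15-11:45, 14:00-15:45

Rina ∩ Jonas: 10:15-12:15, 12:45-17:30.
Rina ∩ Jonas ∩ Grace: 10:15-11:45, 14:00-15:45.
Rina ∩ Jonas ∩ Grace ∩ Gita: 10:15-11:45, 14:00-15:45.
Rina ∩ Jonas ∩ Grace ∩ Gita ∩ Dmitri: 10:15-11:45, 14:00-15:45.
So the common availability across everyone is 10:15-11:45, 14:00-15:45.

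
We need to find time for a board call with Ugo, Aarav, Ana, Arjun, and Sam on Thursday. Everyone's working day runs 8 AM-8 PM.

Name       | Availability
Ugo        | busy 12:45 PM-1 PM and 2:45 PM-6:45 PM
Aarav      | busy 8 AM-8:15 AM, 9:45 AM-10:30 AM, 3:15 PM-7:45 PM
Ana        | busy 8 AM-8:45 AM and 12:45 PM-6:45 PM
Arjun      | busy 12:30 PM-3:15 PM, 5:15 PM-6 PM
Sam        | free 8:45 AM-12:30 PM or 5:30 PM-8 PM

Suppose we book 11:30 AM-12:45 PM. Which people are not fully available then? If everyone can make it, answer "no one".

Ugo free: 08:00-12:45, 13:00-14:45, 18:45-20:00 (invert busy blocks within the working day).
Aarav free: 08:15-09:45, 10:30-15:15, 19:45-20:00 (invert busy blocks within the working day).
Ana free: 08:45-12:45, 18:45-20:00 (invert busy blocks within the working day).
Arjun free: 08:00-12:30, 15:15-17:15, 18:00-20:00 (invert busy blocks within the working day).
Sam free: 08:45-12:30, 17:30-20:00.
Ugo: free for 11:30-12:45. Aarav: free for 11:30-12:45. Ana: free for 11:30-12:45. Arjun: not fully free for 11:30-12:45. Sam: not fully free for 11:30-12:45.

Arjun, Sam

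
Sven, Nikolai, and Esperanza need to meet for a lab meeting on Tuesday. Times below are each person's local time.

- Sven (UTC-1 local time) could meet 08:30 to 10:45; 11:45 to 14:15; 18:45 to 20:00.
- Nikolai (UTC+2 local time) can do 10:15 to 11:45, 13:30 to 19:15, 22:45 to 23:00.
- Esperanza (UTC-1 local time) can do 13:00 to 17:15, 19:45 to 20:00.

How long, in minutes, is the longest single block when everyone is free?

Sven in UTC: 09:30-11:45, 12:45-15:15, 19:45-21:00 (add 1h to convert from UTC-1).
Nikolai in UTC: 08:15-09:45, 11:30-17:15, 20:45-21:00 (subtract 2h to convert from UTC+2).
Esperanza in UTC: 14:00-18:15, 20:45-21:00 (add 1h to convert from UTC-1).
Sven ∩ Nikolai: 09:30-09:45, 11:30-11:45, 12:45-15:15, 20:45-21:00.
Sven ∩ Nikolai ∩ Esperanza: 14:00-15:15, 20:45-21:00.
The longest is 14:00-15:15 at 75 minutes.

75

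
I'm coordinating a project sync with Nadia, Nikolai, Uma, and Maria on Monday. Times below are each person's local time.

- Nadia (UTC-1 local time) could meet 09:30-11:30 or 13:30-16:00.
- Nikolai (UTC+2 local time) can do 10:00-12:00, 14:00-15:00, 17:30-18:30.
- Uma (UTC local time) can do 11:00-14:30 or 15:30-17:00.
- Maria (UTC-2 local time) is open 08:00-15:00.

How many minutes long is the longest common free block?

60

Nadia in UTC: 10:30-12:30, 14:30-17:00 (add 1h to convert from UTC-1).
Nikolai in UTC: 08:00-10:00, 12:00-13:00, 15:30-16:30 (subtract 2h to convert from UTC+2).
Uma in UTC: 11:00-14:30, 15:30-17:00.
Maria in UTC: 10:00-17:00 (add 2h to convert from UTC-2).
Nadia ∩ Nikolai: 12:00-12:30, 15:30-16:30.
Nadia ∩ Nikolai ∩ Uma: 12:00-12:30, 15:30-16:30.
Nadia ∩ Nikolai ∩ Uma ∩ Maria: 12:00-12:30, 15:30-16:30.
Those are the intersection windows.
The longest is 15:30-16:30 at 60 minutes.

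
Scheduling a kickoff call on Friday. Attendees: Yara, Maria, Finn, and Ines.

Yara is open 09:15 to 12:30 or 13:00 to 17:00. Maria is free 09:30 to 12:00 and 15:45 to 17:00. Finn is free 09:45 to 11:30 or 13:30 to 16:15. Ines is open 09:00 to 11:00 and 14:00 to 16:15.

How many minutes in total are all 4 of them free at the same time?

105

Yara ∩ Maria: 09:30-12:00, 15:45-17:00.
Yara ∩ Maria ∩ Finn: 09:45-11:30, 15:45-16:15.
Yara ∩ Maria ∩ Finn ∩ Ines: 09:45-11:00, 15:45-16:15.
Those are the intersection windows.
Summing the common windows: 75 + 30 = 105 minutes.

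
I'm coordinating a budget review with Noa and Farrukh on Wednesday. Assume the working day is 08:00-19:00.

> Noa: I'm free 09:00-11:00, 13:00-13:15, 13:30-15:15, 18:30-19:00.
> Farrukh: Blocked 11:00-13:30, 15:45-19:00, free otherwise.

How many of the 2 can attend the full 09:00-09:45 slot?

Noa free: 09:00-11:00, 13:00-13:15, 13:30-15:15, 18:30-19:00.
Farrukh free: 08:00-11:00, 13:30-15:45 (invert busy blocks within the working day).
Noa and Farrukh can make the full 09:00-09:45 slot — that's 2.

2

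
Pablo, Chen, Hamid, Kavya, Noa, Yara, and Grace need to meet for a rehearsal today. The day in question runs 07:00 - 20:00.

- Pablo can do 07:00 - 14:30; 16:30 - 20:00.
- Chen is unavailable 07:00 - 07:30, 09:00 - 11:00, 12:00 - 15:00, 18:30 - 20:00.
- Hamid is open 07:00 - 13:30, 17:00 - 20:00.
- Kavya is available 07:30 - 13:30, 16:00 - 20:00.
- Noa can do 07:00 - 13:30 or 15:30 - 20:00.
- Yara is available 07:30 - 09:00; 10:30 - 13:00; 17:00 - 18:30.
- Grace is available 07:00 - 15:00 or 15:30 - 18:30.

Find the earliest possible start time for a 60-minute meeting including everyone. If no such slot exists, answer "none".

Pablo free: 07:00-14:30, 16:30-20:00.
Chen free: 07:30-09:00, 11:00-12:00, 15:00-18:30 (invert busy blocks within the working day).
Hamid free: 07:00-13:30, 17:00-20:00.
Kavya free: 07:30-13:30, 16:00-20:00.
Noa free: 07:00-13:30, 15:30-20:00.
Yara free: 07:30-09:00, 10:30-13:00, 17:00-18:30.
Grace free: 07:00-15:00, 15:30-18:30.
Pablo ∩ Chen: 07:30-09:00, 11:00-12:00, 16:30-18:30.
Pablo ∩ Chen ∩ Hamid: 07:30-09:00, 11:00-12:00, 17:00-18:30.
Pablo ∩ Chen ∩ Hamid ∩ Kavya: 07:30-09:00, 11:00-12:00, 17:00-18:30.
Pablo ∩ Chen ∩ Hamid ∩ Kavya ∩ Noa: 07:30-09:00, 11:00-12:00, 17:00-18:30.
Pablo ∩ Chen ∩ Hamid ∩ Kavya ∩ Noa ∩ Yara: 07:30-09:00, 11:00-12:00, 17:00-18:30.
Pablo ∩ Chen ∩ Hamid ∩ Kavya ∩ Noa ∩ Yara ∩ Grace: 07:30-09:00, 11:00-12:00, 17:00-18:30.
The first common window of at least 60 minutes is 07:30-09:00, so the earliest start is 07:30.

07:30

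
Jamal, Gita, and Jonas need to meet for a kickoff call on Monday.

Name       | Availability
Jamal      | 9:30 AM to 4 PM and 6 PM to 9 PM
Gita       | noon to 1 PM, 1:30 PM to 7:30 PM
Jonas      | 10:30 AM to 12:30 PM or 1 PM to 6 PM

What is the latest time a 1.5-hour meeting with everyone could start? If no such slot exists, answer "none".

14:30

Jamal ∩ Gita: 12:00-13:00, 13:30-16:00, 18:00-19:30.
Jamal ∩ Gita ∩ Jonas: 12:00-12:30, 13:30-16:00.
The last common window of at least 90 minutes is 13:30-16:00; a 90-minute meeting can start as late as 14:30 and still end by 16:00.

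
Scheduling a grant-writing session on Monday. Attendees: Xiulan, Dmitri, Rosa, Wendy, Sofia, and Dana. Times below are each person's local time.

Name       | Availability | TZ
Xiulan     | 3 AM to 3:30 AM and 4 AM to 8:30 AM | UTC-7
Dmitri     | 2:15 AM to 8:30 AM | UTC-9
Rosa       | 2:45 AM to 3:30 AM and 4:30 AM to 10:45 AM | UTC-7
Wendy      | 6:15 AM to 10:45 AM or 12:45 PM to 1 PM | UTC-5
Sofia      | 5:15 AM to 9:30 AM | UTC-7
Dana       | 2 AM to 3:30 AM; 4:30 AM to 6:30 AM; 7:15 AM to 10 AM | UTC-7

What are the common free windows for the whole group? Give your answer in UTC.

12:15-13:30, 14:15-15:30

Xiulan in UTC: 10:00-10:30, 11:00-15:30 (add 7h to convert from UTC-7).
Dmitri in UTC: 11:15-17:30 (add 9h to convert from UTC-9).
Rosa in UTC: 09:45-10:30, 11:30-17:45 (add 7h to convert from UTC-7).
Wendy in UTC: 11:15-15:45, 17:45-18:00 (add 5h to convert from UTC-5).
Sofia in UTC: 12:15-16:30 (add 7h to convert from UTC-7).
Dana in UTC: 09:00-10:30, 11:30-13:30, 14:15-17:00 (add 7h to convert from UTC-7).
Xiulan ∩ Dmitri: 11:15-15:30.
Xiulan ∩ Dmitri ∩ Rosa: 11:30-15:30.
Xiulan ∩ Dmitri ∩ Rosa ∩ Wendy: 11:30-15:30.
Xiulan ∩ Dmitri ∩ Rosa ∩ Wendy ∩ Sofia: 12:15-15:30.
Xiulan ∩ Dmitri ∩ Rosa ∩ Wendy ∩ Sofia ∩ Dana: 12:15-13:30, 14:15-15:30.
Those are the intersection windows.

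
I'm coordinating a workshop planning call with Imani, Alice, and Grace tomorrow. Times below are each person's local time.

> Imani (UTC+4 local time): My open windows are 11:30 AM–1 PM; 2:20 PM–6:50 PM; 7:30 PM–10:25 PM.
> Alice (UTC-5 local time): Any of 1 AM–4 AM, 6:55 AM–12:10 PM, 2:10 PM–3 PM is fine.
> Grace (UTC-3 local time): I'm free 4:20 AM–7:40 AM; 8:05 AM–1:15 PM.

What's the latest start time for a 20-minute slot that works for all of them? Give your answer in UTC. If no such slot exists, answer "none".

15:55

Imani in UTC: 07:30-09:00, 10:20-14:50, 15:30-18:25 (subtract 4h to convert from UTC+4).
Alice in UTC: 06:00-09:00, 11:55-17:10, 19:10-20:00 (add 5h to convert from UTC-5).
Grace in UTC: 07:20-10:40, 11:05-16:15 (add 3h to convert from UTC-3).
Imani ∩ Alice: 07:30-09:00, 11:55-14:50, 15:30-17:10.
Imani ∩ Alice ∩ Grace: 07:30-09:00, 11:55-14:50, 15:30-16:15.
Those are the intersection windows.
The last common window of at least 20 minutes is 15:30-16:15; a 20-minute meeting can start as late as 15:55 and still end by 16:15.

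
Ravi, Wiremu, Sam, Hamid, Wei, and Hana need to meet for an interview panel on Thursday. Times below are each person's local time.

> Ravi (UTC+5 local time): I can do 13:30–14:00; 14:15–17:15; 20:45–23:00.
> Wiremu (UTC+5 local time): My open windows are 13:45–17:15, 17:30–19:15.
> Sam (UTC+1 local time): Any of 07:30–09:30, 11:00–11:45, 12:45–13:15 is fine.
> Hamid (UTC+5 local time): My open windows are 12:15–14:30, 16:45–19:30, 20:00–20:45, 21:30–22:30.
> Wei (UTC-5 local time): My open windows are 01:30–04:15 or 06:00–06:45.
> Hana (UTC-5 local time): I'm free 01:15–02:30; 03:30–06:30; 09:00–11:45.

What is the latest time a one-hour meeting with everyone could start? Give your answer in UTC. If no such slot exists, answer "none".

none

Ravi in UTC: 08:30-09:00, 09:15-12:15, 15:45-18:00 (subtract 5h to convert from UTC+5).
Wiremu in UTC: 08:45-12:15, 12:30-14:15 (subtract 5h to convert from UTC+5).
Sam in UTC: 06:30-08:30, 10:00-10:45, 11:45-12:15 (subtract 1h to convert from UTC+1).
Hamid in UTC: 07:15-09:30, 11:45-14:30, 15:00-15:45, 16:30-17:30 (subtract 5h to convert from UTC+5).
Wei in UTC: 06:30-09:15, 11:00-11:45 (add 5h to convert from UTC-5).
Hana in UTC: 06:15-07:30, 08:30-11:30, 14:00-16:45 (add 5h to convert from UTC-5).
Ravi ∩ Wiremu: 08:45-09:00, 09:15-12:15.
Ravi ∩ Wiremu ∩ Sam: 10:00-10:45, 11:45-12:15.
Ravi ∩ Wiremu ∩ Sam ∩ Hamid: 11:45-12:15.
Ravi ∩ Wiremu ∩ Sam ∩ Hamid ∩ Wei: ∅.
Ravi ∩ Wiremu ∩ Sam ∩ Hamid ∩ Wei ∩ Hana: ∅.
There is no time when everyone is free.
No common window is at least 60 minutes long.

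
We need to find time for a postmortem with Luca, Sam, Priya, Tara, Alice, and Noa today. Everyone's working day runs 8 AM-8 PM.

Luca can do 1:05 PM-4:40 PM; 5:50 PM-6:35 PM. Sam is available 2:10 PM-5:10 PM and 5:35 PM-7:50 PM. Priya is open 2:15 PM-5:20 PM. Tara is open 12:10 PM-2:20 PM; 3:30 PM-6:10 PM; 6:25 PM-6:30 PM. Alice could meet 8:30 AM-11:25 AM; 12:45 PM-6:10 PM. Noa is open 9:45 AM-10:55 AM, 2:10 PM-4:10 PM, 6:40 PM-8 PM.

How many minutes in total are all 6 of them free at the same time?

Luca ∩ Sam: 14:10-16:40, 17:50-18:35.
Luca ∩ Sam ∩ Priya: 14:15-16:40.
Luca ∩ Sam ∩ Priya ∩ Tara: 14:15-14:20, 15:30-16:40.
Luca ∩ Sam ∩ Priya ∩ Tara ∩ Alice: 14:15-14:20, 15:30-16:40.
Luca ∩ Sam ∩ Priya ∩ Tara ∩ Alice ∩ Noa: 14:15-14:20, 15:30-16:10.
So the common availability across everyone is 14:15-14:20, 15:30-16:10.
Summing the common windows: 5 + 40 = 45 minutes.

45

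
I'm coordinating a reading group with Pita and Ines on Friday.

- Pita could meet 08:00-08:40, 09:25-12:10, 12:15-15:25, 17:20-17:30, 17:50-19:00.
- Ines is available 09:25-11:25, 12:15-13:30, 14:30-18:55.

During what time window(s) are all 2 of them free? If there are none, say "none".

09:25-11:25, 12:15-13:30, 14:30-15:25, 17:20-17:30, 17:50-18:55

Pita ∩ Ines: 09:25-11:25, 12:15-13:30, 14:30-15:25, 17:20-17:30, 17:50-18:55.
Those are the intersection windows.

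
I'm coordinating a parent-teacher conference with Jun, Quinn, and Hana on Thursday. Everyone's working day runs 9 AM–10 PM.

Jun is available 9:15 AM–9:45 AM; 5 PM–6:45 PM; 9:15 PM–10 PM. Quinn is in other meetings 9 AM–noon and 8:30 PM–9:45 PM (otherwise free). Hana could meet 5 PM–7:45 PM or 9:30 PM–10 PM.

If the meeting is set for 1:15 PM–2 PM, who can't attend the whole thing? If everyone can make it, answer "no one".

Hana, Jun

Jun free: 09:15-09:45, 17:00-18:45, 21:15-22:00.
Quinn free: 12:00-20:30, 21:45-22:00 (invert busy blocks within the working day).
Hana free: 17:00-19:45, 21:30-22:00.
Jun: not fully free for 13:15-14:00. Quinn: free for 13:15-14:00. Hana: not fully free for 13:15-14:00.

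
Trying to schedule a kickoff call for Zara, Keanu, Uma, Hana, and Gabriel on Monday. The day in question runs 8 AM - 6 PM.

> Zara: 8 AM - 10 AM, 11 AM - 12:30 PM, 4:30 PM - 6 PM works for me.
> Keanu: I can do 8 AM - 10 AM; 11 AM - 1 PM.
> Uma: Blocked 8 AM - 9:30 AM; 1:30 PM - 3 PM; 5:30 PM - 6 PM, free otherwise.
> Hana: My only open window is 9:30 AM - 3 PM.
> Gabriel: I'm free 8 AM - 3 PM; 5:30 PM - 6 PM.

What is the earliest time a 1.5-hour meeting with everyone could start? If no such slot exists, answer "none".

Zara free: 08:00-10:00, 11:00-12:30, 16:30-18:00.
Keanu free: 08:00-10:00, 11:00-13:00.
Uma free: 09:30-13:30, 15:00-17:30 (invert busy blocks within the working day).
Hana free: 09:30-15:00.
Gabriel free: 08:00-15:00, 17:30-18:00.
Zara ∩ Keanu: 08:00-10:00, 11:00-12:30.
Zara ∩ Keanu ∩ Uma: 09:30-10:00, 11:00-12:30.
Zara ∩ Keanu ∩ Uma ∩ Hana: 09:30-10:00, 11:00-12:30.
Zara ∩ Keanu ∩ Uma ∩ Hana ∩ Gabriel: 09:30-10:00, 11:00-12:30.
Those are the intersection windows.
The first common window of at least 90 minutes is 11:00-12:30, so the earliest start is 11:00.

11:00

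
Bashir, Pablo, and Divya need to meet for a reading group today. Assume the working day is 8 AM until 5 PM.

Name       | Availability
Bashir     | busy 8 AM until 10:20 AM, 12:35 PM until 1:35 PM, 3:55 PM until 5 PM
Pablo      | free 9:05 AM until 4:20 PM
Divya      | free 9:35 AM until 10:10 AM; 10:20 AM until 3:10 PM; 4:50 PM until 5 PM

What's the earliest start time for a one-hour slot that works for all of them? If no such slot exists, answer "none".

10:20

Bashir free: 10:20-12:35, 13:35-15:55 (invert busy blocks within the working day).
Pablo free: 09:05-16:20.
Divya free: 09:35-10:10, 10:20-15:10, 16:50-17:00.
Bashir ∩ Pablo: 10:20-12:35, 13:35-15:55.
Bashir ∩ Pablo ∩ Divya: 10:20-12:35, 13:35-15:10.
Those are the intersection windows.
The first common window of at least 60 minutes is 10:20-12:35, so the earliest start is 10:20.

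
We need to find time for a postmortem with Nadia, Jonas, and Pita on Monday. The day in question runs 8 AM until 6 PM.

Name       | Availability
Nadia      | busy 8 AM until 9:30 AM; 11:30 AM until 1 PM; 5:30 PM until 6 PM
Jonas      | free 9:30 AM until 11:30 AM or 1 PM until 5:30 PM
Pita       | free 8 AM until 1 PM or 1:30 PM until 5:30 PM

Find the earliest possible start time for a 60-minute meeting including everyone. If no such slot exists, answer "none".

Nadia free: 09:30-11:30, 13:00-17:30 (invert busy blocks within the working day).
Jonas free: 09:30-11:30, 13:00-17:30.
Pita free: 08:00-13:00, 13:30-17:30.
Nadia ∩ Jonas: 09:30-11:30, 13:00-17:30.
Nadia ∩ Jonas ∩ Pita: 09:30-11:30, 13:30-17:30.
The first common window of at least 60 minutes is 09:30-11:30, so the earliest start is 09:30.

09:30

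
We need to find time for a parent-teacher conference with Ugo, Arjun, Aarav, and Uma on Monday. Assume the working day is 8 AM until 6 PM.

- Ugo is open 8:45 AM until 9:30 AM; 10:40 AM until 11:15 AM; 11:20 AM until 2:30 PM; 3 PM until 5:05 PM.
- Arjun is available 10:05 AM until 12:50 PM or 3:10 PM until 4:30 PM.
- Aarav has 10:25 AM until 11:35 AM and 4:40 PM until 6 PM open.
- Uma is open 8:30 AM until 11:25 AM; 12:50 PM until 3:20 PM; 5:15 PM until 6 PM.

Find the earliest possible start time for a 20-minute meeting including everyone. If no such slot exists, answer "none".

10:40

Ugo ∩ Arjun: 10:40-11:15, 11:20-12:50, 15:10-16:30.
Ugo ∩ Arjun ∩ Aarav: 10:40-11:15, 11:20-11:35.
Ugo ∩ Arjun ∩ Aarav ∩ Uma: 10:40-11:15, 11:20-11:25.
The first common window of at least 20 minutes is 10:40-11:15, so the earliest start is 10:40.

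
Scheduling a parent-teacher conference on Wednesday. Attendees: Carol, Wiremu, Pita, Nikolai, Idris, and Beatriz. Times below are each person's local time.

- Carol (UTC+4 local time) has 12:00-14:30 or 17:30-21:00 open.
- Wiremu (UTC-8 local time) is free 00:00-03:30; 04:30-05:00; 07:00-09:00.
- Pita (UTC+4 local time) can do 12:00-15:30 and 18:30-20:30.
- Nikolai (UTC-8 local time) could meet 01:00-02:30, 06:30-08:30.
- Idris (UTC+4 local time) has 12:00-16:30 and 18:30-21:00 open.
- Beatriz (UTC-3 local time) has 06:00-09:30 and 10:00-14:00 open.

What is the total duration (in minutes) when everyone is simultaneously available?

180

Carol in UTC: 08:00-10:30, 13:30-17:00 (subtract 4h to convert from UTC+4).
Wiremu in UTC: 08:00-11:30, 12:30-13:00, 15:00-17:00 (add 8h to convert from UTC-8).
Pita in UTC: 08:00-11:30, 14:30-16:30 (subtract 4h to convert from UTC+4).
Nikolai in UTC: 09:00-10:30, 14:30-16:30 (add 8h to convert from UTC-8).
Idris in UTC: 08:00-12:30, 14:30-17:00 (subtract 4h to convert from UTC+4).
Beatriz in UTC: 09:00-12:30, 13:00-17:00 (add 3h to convert from UTC-3).
Carol ∩ Wiremu: 08:00-10:30, 15:00-17:00.
Carol ∩ Wiremu ∩ Pita: 08:00-10:30, 15:00-16:30.
Carol ∩ Wiremu ∩ Pita ∩ Nikolai: 09:00-10:30, 15:00-16:30.
Carol ∩ Wiremu ∩ Pita ∩ Nikolai ∩ Idris: 09:00-10:30, 15:00-16:30.
Carol ∩ Wiremu ∩ Pita ∩ Nikolai ∩ Idris ∩ Beatriz: 09:00-10:30, 15:00-16:30.
Summing the common windows: 90 + 90 = 180 minutes.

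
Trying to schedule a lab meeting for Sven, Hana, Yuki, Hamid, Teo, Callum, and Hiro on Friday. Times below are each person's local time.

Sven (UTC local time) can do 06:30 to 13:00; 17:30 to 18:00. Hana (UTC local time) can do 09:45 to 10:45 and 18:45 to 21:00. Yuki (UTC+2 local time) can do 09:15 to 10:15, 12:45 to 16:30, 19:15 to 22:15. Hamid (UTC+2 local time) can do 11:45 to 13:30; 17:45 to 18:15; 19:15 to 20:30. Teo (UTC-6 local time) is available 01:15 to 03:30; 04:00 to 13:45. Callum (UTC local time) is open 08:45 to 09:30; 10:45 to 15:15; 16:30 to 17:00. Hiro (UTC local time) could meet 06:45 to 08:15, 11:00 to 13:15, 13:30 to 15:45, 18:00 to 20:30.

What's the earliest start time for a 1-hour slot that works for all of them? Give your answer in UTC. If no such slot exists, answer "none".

Sven in UTC: 06:30-13:00, 17:30-18:00.
Hana in UTC: 09:45-10:45, 18:45-21:00.
Yuki in UTC: 07:15-08:15, 10:45-14:30, 17:15-20:15 (subtract 2h to convert from UTC+2).
Hamid in UTC: 09:45-11:30, 15:45-16:15, 17:15-18:30 (subtract 2h to convert from UTC+2).
Teo in UTC: 07:15-09:30, 10:00-19:45 (add 6h to convert from UTC-6).
Callum in UTC: 08:45-09:30, 10:45-15:15, 16:30-17:00.
Hiro in UTC: 06:45-08:15, 11:00-13:15, 13:30-15:45, 18:00-20:30.
Sven ∩ Hana: 09:45-10:45.
Sven ∩ Hana ∩ Yuki: ∅.
Sven ∩ Hana ∩ Yuki ∩ Hamid: ∅.
Sven ∩ Hana ∩ Yuki ∩ Hamid ∩ Teo: ∅.
Sven ∩ Hana ∩ Yuki ∩ Hamid ∩ Teo ∩ Callum: ∅.
Sven ∩ Hana ∩ Yuki ∩ Hamid ∩ Teo ∩ Callum ∩ Hiro: ∅.
There is no time when everyone is free.
No common window is at least 60 minutes long.

none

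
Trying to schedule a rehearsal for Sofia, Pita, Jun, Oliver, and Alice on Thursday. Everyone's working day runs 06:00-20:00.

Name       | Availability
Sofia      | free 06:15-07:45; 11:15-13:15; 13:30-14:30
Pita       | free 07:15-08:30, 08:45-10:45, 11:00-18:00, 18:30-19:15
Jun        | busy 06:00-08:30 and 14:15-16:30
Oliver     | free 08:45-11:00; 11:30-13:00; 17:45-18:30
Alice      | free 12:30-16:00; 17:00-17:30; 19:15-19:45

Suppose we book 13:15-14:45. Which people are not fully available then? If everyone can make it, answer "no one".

Sofia free: 06:15-07:45, 11:15-13:15, 13:30-14:30.
Pita free: 07:15-08:30, 08:45-10:45, 11:00-18:00, 18:30-19:15.
Jun free: 08:30-14:15, 16:30-20:00 (invert busy blocks within the working day).
Oliver free: 08:45-11:00, 11:30-13:00, 17:45-18:30.
Alice free: 12:30-16:00, 17:00-17:30, 19:15-19:45.
Sofia: not fully free for 13:15-14:45. Pita: free for 13:15-14:45. Jun: not fully free for 13:15-14:45. Oliver: not fully free for 13:15-14:45. Alice: free for 13:15-14:45.

Jun, Oliver, Sofia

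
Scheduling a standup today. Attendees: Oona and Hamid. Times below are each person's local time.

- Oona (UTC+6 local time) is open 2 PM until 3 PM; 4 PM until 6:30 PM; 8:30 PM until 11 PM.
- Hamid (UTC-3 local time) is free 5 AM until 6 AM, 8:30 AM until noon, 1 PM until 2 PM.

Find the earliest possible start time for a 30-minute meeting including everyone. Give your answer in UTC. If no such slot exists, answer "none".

08:00

Oona in UTC: 08:00-09:00, 10:00-12:30, 14:30-17:00 (subtract 6h to convert from UTC+6).
Hamid in UTC: 08:00-09:00, 11:30-15:00, 16:00-17:00 (add 3h to convert from UTC-3).
Oona ∩ Hamid: 08:00-09:00, 11:30-12:30, 14:30-15:00, 16:00-17:00.
The first common window of at least 30 minutes is 08:00-09:00, so the earliest start is 08:00.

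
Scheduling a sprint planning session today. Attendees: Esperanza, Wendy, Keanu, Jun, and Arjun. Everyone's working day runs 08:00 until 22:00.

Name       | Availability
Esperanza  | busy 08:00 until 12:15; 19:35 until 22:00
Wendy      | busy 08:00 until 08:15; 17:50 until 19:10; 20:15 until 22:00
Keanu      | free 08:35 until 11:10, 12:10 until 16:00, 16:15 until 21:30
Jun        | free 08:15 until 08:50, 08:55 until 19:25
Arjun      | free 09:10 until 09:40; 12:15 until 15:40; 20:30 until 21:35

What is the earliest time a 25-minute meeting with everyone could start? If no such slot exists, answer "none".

Esperanza free: 12:15-19:35 (invert busy blocks within the working day).
Wendy free: 08:15-17:50, 19:10-20:15 (invert busy blocks within the working day).
Keanu free: 08:35-11:10, 12:10-16:00, 16:15-21:30.
Jun free: 08:15-08:50, 08:55-19:25.
Arjun free: 09:10-09:40, 12:15-15:40, 20:30-21:35.
Esperanza ∩ Wendy: 12:15-17:50, 19:10-19:35.
Esperanza ∩ Wendy ∩ Keanu: 12:15-16:00, 16:15-17:50, 19:10-19:35.
Esperanza ∩ Wendy ∩ Keanu ∩ Jun: 12:15-16:00, 16:15-17:50, 19:10-19:25.
Esperanza ∩ Wendy ∩ Keanu ∩ Jun ∩ Arjun: 12:15-15:40.
The first common window of at least 25 minutes is 12:15-15:40, so the earliest start is 12:15.

12:15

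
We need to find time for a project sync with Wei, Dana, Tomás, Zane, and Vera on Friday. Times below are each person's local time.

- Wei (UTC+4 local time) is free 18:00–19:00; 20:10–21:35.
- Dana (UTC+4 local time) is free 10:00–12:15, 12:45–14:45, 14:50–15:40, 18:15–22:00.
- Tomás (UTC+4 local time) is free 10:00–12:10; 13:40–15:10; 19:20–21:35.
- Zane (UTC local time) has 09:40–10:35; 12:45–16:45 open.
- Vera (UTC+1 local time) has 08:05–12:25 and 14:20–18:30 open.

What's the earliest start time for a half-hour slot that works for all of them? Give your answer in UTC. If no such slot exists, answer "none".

16:10

Wei in UTC: 14:00-15:00, 16:10-17:35 (subtract 4h to convert from UTC+4).
Dana in UTC: 06:00-08:15, 08:45-10:45, 10:50-11:40, 14:15-18:00 (subtract 4h to convert from UTC+4).
Tomás in UTC: 06:00-08:10, 09:40-11:10, 15:20-17:35 (subtract 4h to convert from UTC+4).
Zane in UTC: 09:40-10:35, 12:45-16:45.
Vera in UTC: 07:05-11:25, 13:20-17:30 (subtract 1h to convert from UTC+1).
Wei ∩ Dana: 14:15-15:00, 16:10-17:35.
Wei ∩ Dana ∩ Tomás: 16:10-17:35.
Wei ∩ Dana ∩ Tomás ∩ Zane: 16:10-16:45.
Wei ∩ Dana ∩ Tomás ∩ Zane ∩ Vera: 16:10-16:45.
The first common window of at least 30 minutes is 16:10-16:45, so the earliest start is 16:10.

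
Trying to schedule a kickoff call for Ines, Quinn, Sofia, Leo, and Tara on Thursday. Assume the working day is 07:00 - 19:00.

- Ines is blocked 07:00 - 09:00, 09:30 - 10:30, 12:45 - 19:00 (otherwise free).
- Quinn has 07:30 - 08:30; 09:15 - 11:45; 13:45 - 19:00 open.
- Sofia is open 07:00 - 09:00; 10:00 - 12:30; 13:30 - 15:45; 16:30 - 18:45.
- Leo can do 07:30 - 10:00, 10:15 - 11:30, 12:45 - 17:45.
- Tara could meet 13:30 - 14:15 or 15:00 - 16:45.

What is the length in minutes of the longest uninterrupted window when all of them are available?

Ines free: 09:00-09:30, 10:30-12:45 (invert busy blocks within the working day).
Quinn free: 07:30-08:30, 09:15-11:45, 13:45-19:00.
Sofia free: 07:00-09:00, 10:00-12:30, 13:30-15:45, 16:30-18:45.
Leo free: 07:30-10:00, 10:15-11:30, 12:45-17:45.
Tara free: 13:30-14:15, 15:00-16:45.
Ines ∩ Quinn: 09:15-09:30, 10:30-11:45.
Ines ∩ Quinn ∩ Sofia: 10:30-11:45.
Ines ∩ Quinn ∩ Sofia ∩ Leo: 10:30-11:30.
Ines ∩ Quinn ∩ Sofia ∩ Leo ∩ Tara: ∅.
There is no time when everyone is free.
No common window exists, so the longest block is 0 minutes.

0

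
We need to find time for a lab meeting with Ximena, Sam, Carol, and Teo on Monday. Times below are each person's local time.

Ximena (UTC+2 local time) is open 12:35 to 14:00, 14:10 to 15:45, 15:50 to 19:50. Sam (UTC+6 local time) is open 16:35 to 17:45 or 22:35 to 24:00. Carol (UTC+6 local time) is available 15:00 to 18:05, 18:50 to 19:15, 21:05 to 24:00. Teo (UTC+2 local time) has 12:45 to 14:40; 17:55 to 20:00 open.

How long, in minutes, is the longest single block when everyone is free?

75

Ximena in UTC: 10:35-12:00, 12:10-13:45, 13:50-17:50 (subtract 2h to convert from UTC+2).
Sam in UTC: 10:35-11:45, 16:35-18:00 (subtract 6h to convert from UTC+6).
Carol in UTC: 09:00-12:05, 12:50-13:15, 15:05-18:00 (subtract 6h to convert from UTC+6).
Teo in UTC: 10:45-12:40, 15:55-18:00 (subtract 2h to convert from UTC+2).
Ximena ∩ Sam: 10:35-11:45, 16:35-17:50.
Ximena ∩ Sam ∩ Carol: 10:35-11:45, 16:35-17:50.
Ximena ∩ Sam ∩ Carol ∩ Teo: 10:45-11:45, 16:35-17:50.
Those are the intersection windows.
The longest is 16:35-17:50 at 75 minutes.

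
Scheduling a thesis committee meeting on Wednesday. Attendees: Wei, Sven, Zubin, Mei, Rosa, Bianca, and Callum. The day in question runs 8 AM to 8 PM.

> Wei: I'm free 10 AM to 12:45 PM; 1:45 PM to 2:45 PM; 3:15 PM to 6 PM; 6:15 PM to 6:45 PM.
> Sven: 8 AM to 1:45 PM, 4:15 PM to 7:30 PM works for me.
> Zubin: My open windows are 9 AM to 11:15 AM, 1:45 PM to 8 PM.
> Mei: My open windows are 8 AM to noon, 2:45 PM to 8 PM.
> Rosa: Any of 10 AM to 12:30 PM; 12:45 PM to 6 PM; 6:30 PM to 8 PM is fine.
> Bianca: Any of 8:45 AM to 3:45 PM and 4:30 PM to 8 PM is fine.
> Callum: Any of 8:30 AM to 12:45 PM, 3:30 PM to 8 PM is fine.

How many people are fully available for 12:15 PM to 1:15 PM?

Sven and Bianca can make the full 12:15-13:15 slot — that's 2.

2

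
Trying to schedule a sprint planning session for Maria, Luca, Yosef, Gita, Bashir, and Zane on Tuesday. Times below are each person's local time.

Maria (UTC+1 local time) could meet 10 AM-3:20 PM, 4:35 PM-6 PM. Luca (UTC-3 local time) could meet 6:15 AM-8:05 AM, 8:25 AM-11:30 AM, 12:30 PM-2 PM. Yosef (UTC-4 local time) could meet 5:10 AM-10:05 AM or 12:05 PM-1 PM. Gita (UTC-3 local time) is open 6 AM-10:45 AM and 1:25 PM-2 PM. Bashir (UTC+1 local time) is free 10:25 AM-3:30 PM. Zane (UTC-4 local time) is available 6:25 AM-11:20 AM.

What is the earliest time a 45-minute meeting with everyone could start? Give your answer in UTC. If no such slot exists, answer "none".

Maria in UTC: 09:00-14:20, 15:35-17:00 (subtract 1h to convert from UTC+1).
Luca in UTC: 09:15-11:05, 11:25-14:30, 15:30-17:00 (add 3h to convert from UTC-3).
Yosef in UTC: 09:10-14:05, 16:05-17:00 (add 4h to convert from UTC-4).
Gita in UTC: 09:00-13:45, 16:25-17:00 (add 3h to convert from UTC-3).
Bashir in UTC: 09:25-14:30 (subtract 1h to convert from UTC+1).
Zane in UTC: 10:25-15:20 (add 4h to convert from UTC-4).
Maria ∩ Luca: 09:15-11:05, 11:25-14:20, 15:35-17:00.
Maria ∩ Luca ∩ Yosef: 09:15-11:05, 11:25-14:05, 16:05-17:00.
Maria ∩ Luca ∩ Yosef ∩ Gita: 09:15-11:05, 11:25-13:45, 16:25-17:00.
Maria ∩ Luca ∩ Yosef ∩ Gita ∩ Bashir: 09:25-11:05, 11:25-13:45.
Maria ∩ Luca ∩ Yosef ∩ Gita ∩ Bashir ∩ Zane: 10:25-11:05, 11:25-13:45.
The first common window of at least 45 minutes is 11:25-13:45, so the earliest start is 11:25.

11:25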